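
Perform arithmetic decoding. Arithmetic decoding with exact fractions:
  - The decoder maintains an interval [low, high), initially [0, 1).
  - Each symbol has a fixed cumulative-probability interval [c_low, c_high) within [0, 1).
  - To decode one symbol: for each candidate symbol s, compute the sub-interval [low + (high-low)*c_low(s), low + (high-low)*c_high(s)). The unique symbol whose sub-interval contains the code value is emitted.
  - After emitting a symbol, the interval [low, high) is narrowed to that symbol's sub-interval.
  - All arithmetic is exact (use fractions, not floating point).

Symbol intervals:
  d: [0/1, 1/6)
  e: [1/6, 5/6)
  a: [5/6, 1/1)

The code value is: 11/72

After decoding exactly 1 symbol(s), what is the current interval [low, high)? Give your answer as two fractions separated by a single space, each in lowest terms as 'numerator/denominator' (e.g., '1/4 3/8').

Answer: 0/1 1/6

Derivation:
Step 1: interval [0/1, 1/1), width = 1/1 - 0/1 = 1/1
  'd': [0/1 + 1/1*0/1, 0/1 + 1/1*1/6) = [0/1, 1/6) <- contains code 11/72
  'e': [0/1 + 1/1*1/6, 0/1 + 1/1*5/6) = [1/6, 5/6)
  'a': [0/1 + 1/1*5/6, 0/1 + 1/1*1/1) = [5/6, 1/1)
  emit 'd', narrow to [0/1, 1/6)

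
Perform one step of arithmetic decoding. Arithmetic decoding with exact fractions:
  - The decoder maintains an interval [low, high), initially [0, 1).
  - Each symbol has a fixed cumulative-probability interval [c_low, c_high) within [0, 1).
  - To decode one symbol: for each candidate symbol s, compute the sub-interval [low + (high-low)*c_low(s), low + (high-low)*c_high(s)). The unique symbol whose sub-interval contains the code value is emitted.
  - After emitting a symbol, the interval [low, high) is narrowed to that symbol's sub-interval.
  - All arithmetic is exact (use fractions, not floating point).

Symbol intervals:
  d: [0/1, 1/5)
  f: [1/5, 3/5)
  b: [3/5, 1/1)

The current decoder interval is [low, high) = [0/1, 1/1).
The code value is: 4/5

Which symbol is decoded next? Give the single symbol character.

Interval width = high − low = 1/1 − 0/1 = 1/1
Scaled code = (code − low) / width = (4/5 − 0/1) / 1/1 = 4/5
  d: [0/1, 1/5) 
  f: [1/5, 3/5) 
  b: [3/5, 1/1) ← scaled code falls here ✓

Answer: b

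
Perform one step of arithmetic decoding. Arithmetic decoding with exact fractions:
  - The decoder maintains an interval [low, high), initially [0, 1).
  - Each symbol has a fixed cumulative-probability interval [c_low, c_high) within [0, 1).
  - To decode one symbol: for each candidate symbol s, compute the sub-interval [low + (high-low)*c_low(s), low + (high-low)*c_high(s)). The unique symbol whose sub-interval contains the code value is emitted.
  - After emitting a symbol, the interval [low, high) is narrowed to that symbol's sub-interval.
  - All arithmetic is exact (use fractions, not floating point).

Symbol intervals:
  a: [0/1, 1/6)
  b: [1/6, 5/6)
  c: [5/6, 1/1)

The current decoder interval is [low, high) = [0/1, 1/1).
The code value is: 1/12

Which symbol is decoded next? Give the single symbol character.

Interval width = high − low = 1/1 − 0/1 = 1/1
Scaled code = (code − low) / width = (1/12 − 0/1) / 1/1 = 1/12
  a: [0/1, 1/6) ← scaled code falls here ✓
  b: [1/6, 5/6) 
  c: [5/6, 1/1) 

Answer: a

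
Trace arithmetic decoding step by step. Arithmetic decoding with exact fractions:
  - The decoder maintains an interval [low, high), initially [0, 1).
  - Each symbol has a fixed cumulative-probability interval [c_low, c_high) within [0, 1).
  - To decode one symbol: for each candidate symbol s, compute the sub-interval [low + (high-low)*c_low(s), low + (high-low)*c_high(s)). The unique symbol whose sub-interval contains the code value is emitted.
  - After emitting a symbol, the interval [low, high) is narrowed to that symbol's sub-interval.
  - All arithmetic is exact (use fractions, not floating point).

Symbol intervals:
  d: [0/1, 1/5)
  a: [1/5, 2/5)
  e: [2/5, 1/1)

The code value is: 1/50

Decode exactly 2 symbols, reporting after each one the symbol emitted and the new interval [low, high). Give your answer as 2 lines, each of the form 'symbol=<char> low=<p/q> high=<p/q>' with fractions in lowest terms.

Answer: symbol=d low=0/1 high=1/5
symbol=d low=0/1 high=1/25

Derivation:
Step 1: interval [0/1, 1/1), width = 1/1 - 0/1 = 1/1
  'd': [0/1 + 1/1*0/1, 0/1 + 1/1*1/5) = [0/1, 1/5) <- contains code 1/50
  'a': [0/1 + 1/1*1/5, 0/1 + 1/1*2/5) = [1/5, 2/5)
  'e': [0/1 + 1/1*2/5, 0/1 + 1/1*1/1) = [2/5, 1/1)
  emit 'd', narrow to [0/1, 1/5)
Step 2: interval [0/1, 1/5), width = 1/5 - 0/1 = 1/5
  'd': [0/1 + 1/5*0/1, 0/1 + 1/5*1/5) = [0/1, 1/25) <- contains code 1/50
  'a': [0/1 + 1/5*1/5, 0/1 + 1/5*2/5) = [1/25, 2/25)
  'e': [0/1 + 1/5*2/5, 0/1 + 1/5*1/1) = [2/25, 1/5)
  emit 'd', narrow to [0/1, 1/25)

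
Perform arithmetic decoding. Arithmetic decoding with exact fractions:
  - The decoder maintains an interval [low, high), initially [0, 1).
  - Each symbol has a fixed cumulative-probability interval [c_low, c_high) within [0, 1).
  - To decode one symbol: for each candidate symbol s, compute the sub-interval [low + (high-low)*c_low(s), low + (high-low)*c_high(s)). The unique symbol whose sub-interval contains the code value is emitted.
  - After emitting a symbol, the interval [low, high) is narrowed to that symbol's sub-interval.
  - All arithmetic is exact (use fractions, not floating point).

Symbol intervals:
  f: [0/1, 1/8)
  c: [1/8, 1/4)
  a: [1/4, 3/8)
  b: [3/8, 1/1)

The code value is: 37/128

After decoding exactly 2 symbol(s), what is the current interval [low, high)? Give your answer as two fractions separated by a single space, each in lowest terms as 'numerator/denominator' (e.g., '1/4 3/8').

Answer: 9/32 19/64

Derivation:
Step 1: interval [0/1, 1/1), width = 1/1 - 0/1 = 1/1
  'f': [0/1 + 1/1*0/1, 0/1 + 1/1*1/8) = [0/1, 1/8)
  'c': [0/1 + 1/1*1/8, 0/1 + 1/1*1/4) = [1/8, 1/4)
  'a': [0/1 + 1/1*1/4, 0/1 + 1/1*3/8) = [1/4, 3/8) <- contains code 37/128
  'b': [0/1 + 1/1*3/8, 0/1 + 1/1*1/1) = [3/8, 1/1)
  emit 'a', narrow to [1/4, 3/8)
Step 2: interval [1/4, 3/8), width = 3/8 - 1/4 = 1/8
  'f': [1/4 + 1/8*0/1, 1/4 + 1/8*1/8) = [1/4, 17/64)
  'c': [1/4 + 1/8*1/8, 1/4 + 1/8*1/4) = [17/64, 9/32)
  'a': [1/4 + 1/8*1/4, 1/4 + 1/8*3/8) = [9/32, 19/64) <- contains code 37/128
  'b': [1/4 + 1/8*3/8, 1/4 + 1/8*1/1) = [19/64, 3/8)
  emit 'a', narrow to [9/32, 19/64)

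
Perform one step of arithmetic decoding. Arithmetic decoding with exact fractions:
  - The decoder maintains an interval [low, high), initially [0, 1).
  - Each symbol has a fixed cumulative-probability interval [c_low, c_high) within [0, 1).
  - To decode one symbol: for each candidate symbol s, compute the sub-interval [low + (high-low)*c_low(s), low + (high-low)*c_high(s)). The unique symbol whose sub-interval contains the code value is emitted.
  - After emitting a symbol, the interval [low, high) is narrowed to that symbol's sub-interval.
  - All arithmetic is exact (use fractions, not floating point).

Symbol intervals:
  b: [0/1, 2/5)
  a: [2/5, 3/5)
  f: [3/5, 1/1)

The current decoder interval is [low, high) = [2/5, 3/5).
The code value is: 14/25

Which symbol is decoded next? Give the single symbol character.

Answer: f

Derivation:
Interval width = high − low = 3/5 − 2/5 = 1/5
Scaled code = (code − low) / width = (14/25 − 2/5) / 1/5 = 4/5
  b: [0/1, 2/5) 
  a: [2/5, 3/5) 
  f: [3/5, 1/1) ← scaled code falls here ✓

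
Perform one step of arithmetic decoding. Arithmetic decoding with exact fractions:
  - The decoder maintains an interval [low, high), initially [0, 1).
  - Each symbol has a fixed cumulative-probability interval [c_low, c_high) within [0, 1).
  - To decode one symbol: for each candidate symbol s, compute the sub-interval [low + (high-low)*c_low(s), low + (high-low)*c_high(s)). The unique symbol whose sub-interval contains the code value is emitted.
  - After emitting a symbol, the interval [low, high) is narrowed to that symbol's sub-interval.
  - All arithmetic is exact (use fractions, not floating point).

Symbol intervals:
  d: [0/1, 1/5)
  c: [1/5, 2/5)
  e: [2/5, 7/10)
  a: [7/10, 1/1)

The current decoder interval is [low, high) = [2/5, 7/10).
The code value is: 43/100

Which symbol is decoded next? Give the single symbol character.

Interval width = high − low = 7/10 − 2/5 = 3/10
Scaled code = (code − low) / width = (43/100 − 2/5) / 3/10 = 1/10
  d: [0/1, 1/5) ← scaled code falls here ✓
  c: [1/5, 2/5) 
  e: [2/5, 7/10) 
  a: [7/10, 1/1) 

Answer: d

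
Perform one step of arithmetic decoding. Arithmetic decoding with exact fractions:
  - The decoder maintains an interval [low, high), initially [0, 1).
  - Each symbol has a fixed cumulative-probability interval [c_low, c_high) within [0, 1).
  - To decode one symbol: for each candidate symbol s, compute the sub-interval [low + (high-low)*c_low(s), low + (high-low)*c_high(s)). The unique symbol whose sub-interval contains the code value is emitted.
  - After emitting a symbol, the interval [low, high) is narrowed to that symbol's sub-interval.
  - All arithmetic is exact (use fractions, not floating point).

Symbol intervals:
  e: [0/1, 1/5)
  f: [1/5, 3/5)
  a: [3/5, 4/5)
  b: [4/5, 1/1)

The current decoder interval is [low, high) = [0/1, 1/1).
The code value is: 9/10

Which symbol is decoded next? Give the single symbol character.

Interval width = high − low = 1/1 − 0/1 = 1/1
Scaled code = (code − low) / width = (9/10 − 0/1) / 1/1 = 9/10
  e: [0/1, 1/5) 
  f: [1/5, 3/5) 
  a: [3/5, 4/5) 
  b: [4/5, 1/1) ← scaled code falls here ✓

Answer: b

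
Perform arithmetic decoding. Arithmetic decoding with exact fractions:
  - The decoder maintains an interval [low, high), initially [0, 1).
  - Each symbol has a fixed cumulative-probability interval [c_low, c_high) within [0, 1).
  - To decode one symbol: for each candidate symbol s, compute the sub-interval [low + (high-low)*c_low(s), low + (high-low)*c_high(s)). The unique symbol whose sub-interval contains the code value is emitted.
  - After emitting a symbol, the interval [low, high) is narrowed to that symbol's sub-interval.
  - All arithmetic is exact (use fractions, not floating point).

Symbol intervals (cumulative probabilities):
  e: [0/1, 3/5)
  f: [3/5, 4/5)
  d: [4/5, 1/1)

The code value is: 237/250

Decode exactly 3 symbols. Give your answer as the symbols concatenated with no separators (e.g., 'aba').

Step 1: interval [0/1, 1/1), width = 1/1 - 0/1 = 1/1
  'e': [0/1 + 1/1*0/1, 0/1 + 1/1*3/5) = [0/1, 3/5)
  'f': [0/1 + 1/1*3/5, 0/1 + 1/1*4/5) = [3/5, 4/5)
  'd': [0/1 + 1/1*4/5, 0/1 + 1/1*1/1) = [4/5, 1/1) <- contains code 237/250
  emit 'd', narrow to [4/5, 1/1)
Step 2: interval [4/5, 1/1), width = 1/1 - 4/5 = 1/5
  'e': [4/5 + 1/5*0/1, 4/5 + 1/5*3/5) = [4/5, 23/25)
  'f': [4/5 + 1/5*3/5, 4/5 + 1/5*4/5) = [23/25, 24/25) <- contains code 237/250
  'd': [4/5 + 1/5*4/5, 4/5 + 1/5*1/1) = [24/25, 1/1)
  emit 'f', narrow to [23/25, 24/25)
Step 3: interval [23/25, 24/25), width = 24/25 - 23/25 = 1/25
  'e': [23/25 + 1/25*0/1, 23/25 + 1/25*3/5) = [23/25, 118/125)
  'f': [23/25 + 1/25*3/5, 23/25 + 1/25*4/5) = [118/125, 119/125) <- contains code 237/250
  'd': [23/25 + 1/25*4/5, 23/25 + 1/25*1/1) = [119/125, 24/25)
  emit 'f', narrow to [118/125, 119/125)

Answer: dff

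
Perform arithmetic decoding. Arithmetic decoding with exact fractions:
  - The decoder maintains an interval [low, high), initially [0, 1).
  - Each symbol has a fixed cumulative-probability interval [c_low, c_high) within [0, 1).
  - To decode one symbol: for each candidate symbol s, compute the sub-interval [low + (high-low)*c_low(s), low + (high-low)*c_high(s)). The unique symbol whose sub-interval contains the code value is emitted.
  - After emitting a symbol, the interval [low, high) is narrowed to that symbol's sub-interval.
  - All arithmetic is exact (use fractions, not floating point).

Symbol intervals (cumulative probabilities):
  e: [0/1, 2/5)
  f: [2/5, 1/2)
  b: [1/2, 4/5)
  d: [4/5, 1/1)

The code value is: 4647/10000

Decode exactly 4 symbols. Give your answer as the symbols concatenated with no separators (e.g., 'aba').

Step 1: interval [0/1, 1/1), width = 1/1 - 0/1 = 1/1
  'e': [0/1 + 1/1*0/1, 0/1 + 1/1*2/5) = [0/1, 2/5)
  'f': [0/1 + 1/1*2/5, 0/1 + 1/1*1/2) = [2/5, 1/2) <- contains code 4647/10000
  'b': [0/1 + 1/1*1/2, 0/1 + 1/1*4/5) = [1/2, 4/5)
  'd': [0/1 + 1/1*4/5, 0/1 + 1/1*1/1) = [4/5, 1/1)
  emit 'f', narrow to [2/5, 1/2)
Step 2: interval [2/5, 1/2), width = 1/2 - 2/5 = 1/10
  'e': [2/5 + 1/10*0/1, 2/5 + 1/10*2/5) = [2/5, 11/25)
  'f': [2/5 + 1/10*2/5, 2/5 + 1/10*1/2) = [11/25, 9/20)
  'b': [2/5 + 1/10*1/2, 2/5 + 1/10*4/5) = [9/20, 12/25) <- contains code 4647/10000
  'd': [2/5 + 1/10*4/5, 2/5 + 1/10*1/1) = [12/25, 1/2)
  emit 'b', narrow to [9/20, 12/25)
Step 3: interval [9/20, 12/25), width = 12/25 - 9/20 = 3/100
  'e': [9/20 + 3/100*0/1, 9/20 + 3/100*2/5) = [9/20, 231/500)
  'f': [9/20 + 3/100*2/5, 9/20 + 3/100*1/2) = [231/500, 93/200) <- contains code 4647/10000
  'b': [9/20 + 3/100*1/2, 9/20 + 3/100*4/5) = [93/200, 237/500)
  'd': [9/20 + 3/100*4/5, 9/20 + 3/100*1/1) = [237/500, 12/25)
  emit 'f', narrow to [231/500, 93/200)
Step 4: interval [231/500, 93/200), width = 93/200 - 231/500 = 3/1000
  'e': [231/500 + 3/1000*0/1, 231/500 + 3/1000*2/5) = [231/500, 579/1250)
  'f': [231/500 + 3/1000*2/5, 231/500 + 3/1000*1/2) = [579/1250, 927/2000)
  'b': [231/500 + 3/1000*1/2, 231/500 + 3/1000*4/5) = [927/2000, 1161/2500)
  'd': [231/500 + 3/1000*4/5, 231/500 + 3/1000*1/1) = [1161/2500, 93/200) <- contains code 4647/10000
  emit 'd', narrow to [1161/2500, 93/200)

Answer: fbfd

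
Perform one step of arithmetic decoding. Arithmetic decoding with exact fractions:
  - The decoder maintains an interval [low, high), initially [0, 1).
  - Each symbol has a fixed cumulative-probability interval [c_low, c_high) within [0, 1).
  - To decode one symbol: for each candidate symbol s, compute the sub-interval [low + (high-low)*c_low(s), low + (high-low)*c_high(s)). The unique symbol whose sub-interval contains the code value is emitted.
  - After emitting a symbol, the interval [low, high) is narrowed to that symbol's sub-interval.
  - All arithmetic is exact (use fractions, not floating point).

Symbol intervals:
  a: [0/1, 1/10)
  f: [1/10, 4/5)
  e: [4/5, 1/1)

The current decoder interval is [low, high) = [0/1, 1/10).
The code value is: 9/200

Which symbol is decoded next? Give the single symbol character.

Answer: f

Derivation:
Interval width = high − low = 1/10 − 0/1 = 1/10
Scaled code = (code − low) / width = (9/200 − 0/1) / 1/10 = 9/20
  a: [0/1, 1/10) 
  f: [1/10, 4/5) ← scaled code falls here ✓
  e: [4/5, 1/1) 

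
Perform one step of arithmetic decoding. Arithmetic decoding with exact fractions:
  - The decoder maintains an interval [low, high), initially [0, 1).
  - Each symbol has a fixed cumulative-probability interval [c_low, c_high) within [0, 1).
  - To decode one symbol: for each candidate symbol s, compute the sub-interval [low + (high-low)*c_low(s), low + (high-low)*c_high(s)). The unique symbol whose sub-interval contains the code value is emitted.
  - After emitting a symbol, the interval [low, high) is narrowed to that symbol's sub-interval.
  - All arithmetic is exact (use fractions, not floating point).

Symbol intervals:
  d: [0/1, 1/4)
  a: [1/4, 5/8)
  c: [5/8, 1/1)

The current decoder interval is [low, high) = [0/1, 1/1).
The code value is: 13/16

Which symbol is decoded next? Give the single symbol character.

Interval width = high − low = 1/1 − 0/1 = 1/1
Scaled code = (code − low) / width = (13/16 − 0/1) / 1/1 = 13/16
  d: [0/1, 1/4) 
  a: [1/4, 5/8) 
  c: [5/8, 1/1) ← scaled code falls here ✓

Answer: c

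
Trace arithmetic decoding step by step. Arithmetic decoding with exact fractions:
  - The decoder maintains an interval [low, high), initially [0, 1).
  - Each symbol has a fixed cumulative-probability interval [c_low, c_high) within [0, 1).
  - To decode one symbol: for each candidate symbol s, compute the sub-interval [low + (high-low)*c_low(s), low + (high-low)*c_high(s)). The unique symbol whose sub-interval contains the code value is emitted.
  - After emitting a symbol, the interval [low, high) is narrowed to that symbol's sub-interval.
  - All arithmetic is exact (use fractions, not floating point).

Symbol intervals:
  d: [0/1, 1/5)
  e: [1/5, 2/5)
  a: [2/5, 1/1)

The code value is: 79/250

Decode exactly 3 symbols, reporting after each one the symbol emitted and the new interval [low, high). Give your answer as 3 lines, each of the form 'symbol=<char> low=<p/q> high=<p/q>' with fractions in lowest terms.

Answer: symbol=e low=1/5 high=2/5
symbol=a low=7/25 high=2/5
symbol=e low=38/125 high=41/125

Derivation:
Step 1: interval [0/1, 1/1), width = 1/1 - 0/1 = 1/1
  'd': [0/1 + 1/1*0/1, 0/1 + 1/1*1/5) = [0/1, 1/5)
  'e': [0/1 + 1/1*1/5, 0/1 + 1/1*2/5) = [1/5, 2/5) <- contains code 79/250
  'a': [0/1 + 1/1*2/5, 0/1 + 1/1*1/1) = [2/5, 1/1)
  emit 'e', narrow to [1/5, 2/5)
Step 2: interval [1/5, 2/5), width = 2/5 - 1/5 = 1/5
  'd': [1/5 + 1/5*0/1, 1/5 + 1/5*1/5) = [1/5, 6/25)
  'e': [1/5 + 1/5*1/5, 1/5 + 1/5*2/5) = [6/25, 7/25)
  'a': [1/5 + 1/5*2/5, 1/5 + 1/5*1/1) = [7/25, 2/5) <- contains code 79/250
  emit 'a', narrow to [7/25, 2/5)
Step 3: interval [7/25, 2/5), width = 2/5 - 7/25 = 3/25
  'd': [7/25 + 3/25*0/1, 7/25 + 3/25*1/5) = [7/25, 38/125)
  'e': [7/25 + 3/25*1/5, 7/25 + 3/25*2/5) = [38/125, 41/125) <- contains code 79/250
  'a': [7/25 + 3/25*2/5, 7/25 + 3/25*1/1) = [41/125, 2/5)
  emit 'e', narrow to [38/125, 41/125)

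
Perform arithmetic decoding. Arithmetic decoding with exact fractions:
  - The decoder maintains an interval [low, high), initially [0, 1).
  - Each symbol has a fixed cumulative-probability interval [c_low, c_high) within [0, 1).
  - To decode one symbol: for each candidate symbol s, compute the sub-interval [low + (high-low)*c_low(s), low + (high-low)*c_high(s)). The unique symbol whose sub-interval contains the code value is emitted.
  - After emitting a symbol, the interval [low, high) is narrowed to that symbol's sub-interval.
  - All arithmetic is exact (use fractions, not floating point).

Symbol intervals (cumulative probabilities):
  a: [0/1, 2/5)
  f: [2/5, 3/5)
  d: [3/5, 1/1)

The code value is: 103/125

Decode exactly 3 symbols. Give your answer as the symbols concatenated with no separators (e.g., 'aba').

Answer: dfd

Derivation:
Step 1: interval [0/1, 1/1), width = 1/1 - 0/1 = 1/1
  'a': [0/1 + 1/1*0/1, 0/1 + 1/1*2/5) = [0/1, 2/5)
  'f': [0/1 + 1/1*2/5, 0/1 + 1/1*3/5) = [2/5, 3/5)
  'd': [0/1 + 1/1*3/5, 0/1 + 1/1*1/1) = [3/5, 1/1) <- contains code 103/125
  emit 'd', narrow to [3/5, 1/1)
Step 2: interval [3/5, 1/1), width = 1/1 - 3/5 = 2/5
  'a': [3/5 + 2/5*0/1, 3/5 + 2/5*2/5) = [3/5, 19/25)
  'f': [3/5 + 2/5*2/5, 3/5 + 2/5*3/5) = [19/25, 21/25) <- contains code 103/125
  'd': [3/5 + 2/5*3/5, 3/5 + 2/5*1/1) = [21/25, 1/1)
  emit 'f', narrow to [19/25, 21/25)
Step 3: interval [19/25, 21/25), width = 21/25 - 19/25 = 2/25
  'a': [19/25 + 2/25*0/1, 19/25 + 2/25*2/5) = [19/25, 99/125)
  'f': [19/25 + 2/25*2/5, 19/25 + 2/25*3/5) = [99/125, 101/125)
  'd': [19/25 + 2/25*3/5, 19/25 + 2/25*1/1) = [101/125, 21/25) <- contains code 103/125
  emit 'd', narrow to [101/125, 21/25)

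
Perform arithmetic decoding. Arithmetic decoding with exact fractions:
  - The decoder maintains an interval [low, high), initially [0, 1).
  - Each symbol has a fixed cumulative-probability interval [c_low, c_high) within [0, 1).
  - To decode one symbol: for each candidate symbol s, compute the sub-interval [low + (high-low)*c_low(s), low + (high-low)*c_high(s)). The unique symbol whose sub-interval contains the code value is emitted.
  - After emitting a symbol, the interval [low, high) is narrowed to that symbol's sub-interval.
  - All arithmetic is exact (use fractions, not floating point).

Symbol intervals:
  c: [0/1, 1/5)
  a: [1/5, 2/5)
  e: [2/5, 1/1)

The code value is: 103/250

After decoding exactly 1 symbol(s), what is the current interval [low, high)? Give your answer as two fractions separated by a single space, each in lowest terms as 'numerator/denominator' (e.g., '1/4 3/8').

Step 1: interval [0/1, 1/1), width = 1/1 - 0/1 = 1/1
  'c': [0/1 + 1/1*0/1, 0/1 + 1/1*1/5) = [0/1, 1/5)
  'a': [0/1 + 1/1*1/5, 0/1 + 1/1*2/5) = [1/5, 2/5)
  'e': [0/1 + 1/1*2/5, 0/1 + 1/1*1/1) = [2/5, 1/1) <- contains code 103/250
  emit 'e', narrow to [2/5, 1/1)

Answer: 2/5 1/1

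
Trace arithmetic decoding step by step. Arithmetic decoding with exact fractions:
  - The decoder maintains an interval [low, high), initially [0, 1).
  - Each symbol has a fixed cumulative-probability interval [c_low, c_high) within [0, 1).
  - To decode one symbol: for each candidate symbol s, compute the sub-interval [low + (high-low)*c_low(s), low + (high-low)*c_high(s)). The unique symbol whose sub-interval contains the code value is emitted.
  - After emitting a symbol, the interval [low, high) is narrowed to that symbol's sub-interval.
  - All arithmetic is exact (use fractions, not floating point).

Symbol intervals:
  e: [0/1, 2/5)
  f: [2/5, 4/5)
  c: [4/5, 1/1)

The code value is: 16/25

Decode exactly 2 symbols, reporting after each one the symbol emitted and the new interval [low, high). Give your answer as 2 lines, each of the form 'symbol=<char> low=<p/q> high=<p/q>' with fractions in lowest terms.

Step 1: interval [0/1, 1/1), width = 1/1 - 0/1 = 1/1
  'e': [0/1 + 1/1*0/1, 0/1 + 1/1*2/5) = [0/1, 2/5)
  'f': [0/1 + 1/1*2/5, 0/1 + 1/1*4/5) = [2/5, 4/5) <- contains code 16/25
  'c': [0/1 + 1/1*4/5, 0/1 + 1/1*1/1) = [4/5, 1/1)
  emit 'f', narrow to [2/5, 4/5)
Step 2: interval [2/5, 4/5), width = 4/5 - 2/5 = 2/5
  'e': [2/5 + 2/5*0/1, 2/5 + 2/5*2/5) = [2/5, 14/25)
  'f': [2/5 + 2/5*2/5, 2/5 + 2/5*4/5) = [14/25, 18/25) <- contains code 16/25
  'c': [2/5 + 2/5*4/5, 2/5 + 2/5*1/1) = [18/25, 4/5)
  emit 'f', narrow to [14/25, 18/25)

Answer: symbol=f low=2/5 high=4/5
symbol=f low=14/25 high=18/25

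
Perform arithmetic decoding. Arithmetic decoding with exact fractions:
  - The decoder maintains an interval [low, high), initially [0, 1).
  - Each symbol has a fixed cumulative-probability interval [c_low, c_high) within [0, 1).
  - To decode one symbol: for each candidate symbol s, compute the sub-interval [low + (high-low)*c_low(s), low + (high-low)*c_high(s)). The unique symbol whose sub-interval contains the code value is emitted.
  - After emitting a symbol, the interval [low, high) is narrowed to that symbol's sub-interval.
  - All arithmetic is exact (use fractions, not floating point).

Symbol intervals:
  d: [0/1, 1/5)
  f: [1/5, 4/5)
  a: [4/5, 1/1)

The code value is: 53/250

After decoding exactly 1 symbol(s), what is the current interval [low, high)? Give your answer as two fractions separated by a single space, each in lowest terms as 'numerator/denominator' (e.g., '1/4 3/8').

Answer: 1/5 4/5

Derivation:
Step 1: interval [0/1, 1/1), width = 1/1 - 0/1 = 1/1
  'd': [0/1 + 1/1*0/1, 0/1 + 1/1*1/5) = [0/1, 1/5)
  'f': [0/1 + 1/1*1/5, 0/1 + 1/1*4/5) = [1/5, 4/5) <- contains code 53/250
  'a': [0/1 + 1/1*4/5, 0/1 + 1/1*1/1) = [4/5, 1/1)
  emit 'f', narrow to [1/5, 4/5)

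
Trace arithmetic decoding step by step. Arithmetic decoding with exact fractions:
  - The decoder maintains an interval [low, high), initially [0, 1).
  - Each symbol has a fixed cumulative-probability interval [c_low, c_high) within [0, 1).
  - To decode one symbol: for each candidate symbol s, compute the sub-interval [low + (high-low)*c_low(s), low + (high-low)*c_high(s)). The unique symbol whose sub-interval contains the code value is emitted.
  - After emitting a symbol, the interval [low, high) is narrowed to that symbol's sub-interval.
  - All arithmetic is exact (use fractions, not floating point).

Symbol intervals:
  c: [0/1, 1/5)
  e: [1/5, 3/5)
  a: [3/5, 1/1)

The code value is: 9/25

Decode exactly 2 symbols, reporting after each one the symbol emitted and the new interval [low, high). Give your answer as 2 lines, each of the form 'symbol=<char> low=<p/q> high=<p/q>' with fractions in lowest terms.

Step 1: interval [0/1, 1/1), width = 1/1 - 0/1 = 1/1
  'c': [0/1 + 1/1*0/1, 0/1 + 1/1*1/5) = [0/1, 1/5)
  'e': [0/1 + 1/1*1/5, 0/1 + 1/1*3/5) = [1/5, 3/5) <- contains code 9/25
  'a': [0/1 + 1/1*3/5, 0/1 + 1/1*1/1) = [3/5, 1/1)
  emit 'e', narrow to [1/5, 3/5)
Step 2: interval [1/5, 3/5), width = 3/5 - 1/5 = 2/5
  'c': [1/5 + 2/5*0/1, 1/5 + 2/5*1/5) = [1/5, 7/25)
  'e': [1/5 + 2/5*1/5, 1/5 + 2/5*3/5) = [7/25, 11/25) <- contains code 9/25
  'a': [1/5 + 2/5*3/5, 1/5 + 2/5*1/1) = [11/25, 3/5)
  emit 'e', narrow to [7/25, 11/25)

Answer: symbol=e low=1/5 high=3/5
symbol=e low=7/25 high=11/25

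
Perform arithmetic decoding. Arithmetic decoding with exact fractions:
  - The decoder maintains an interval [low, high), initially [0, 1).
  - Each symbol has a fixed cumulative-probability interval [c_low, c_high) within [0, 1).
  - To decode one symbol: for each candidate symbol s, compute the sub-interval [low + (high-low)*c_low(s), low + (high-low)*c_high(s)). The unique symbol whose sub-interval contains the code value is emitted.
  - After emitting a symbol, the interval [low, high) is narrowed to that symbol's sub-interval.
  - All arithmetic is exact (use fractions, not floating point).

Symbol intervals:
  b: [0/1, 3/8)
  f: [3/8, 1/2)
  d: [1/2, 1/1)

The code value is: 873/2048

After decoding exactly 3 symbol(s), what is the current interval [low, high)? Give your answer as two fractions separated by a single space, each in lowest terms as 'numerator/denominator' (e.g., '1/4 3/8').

Answer: 27/64 219/512

Derivation:
Step 1: interval [0/1, 1/1), width = 1/1 - 0/1 = 1/1
  'b': [0/1 + 1/1*0/1, 0/1 + 1/1*3/8) = [0/1, 3/8)
  'f': [0/1 + 1/1*3/8, 0/1 + 1/1*1/2) = [3/8, 1/2) <- contains code 873/2048
  'd': [0/1 + 1/1*1/2, 0/1 + 1/1*1/1) = [1/2, 1/1)
  emit 'f', narrow to [3/8, 1/2)
Step 2: interval [3/8, 1/2), width = 1/2 - 3/8 = 1/8
  'b': [3/8 + 1/8*0/1, 3/8 + 1/8*3/8) = [3/8, 27/64)
  'f': [3/8 + 1/8*3/8, 3/8 + 1/8*1/2) = [27/64, 7/16) <- contains code 873/2048
  'd': [3/8 + 1/8*1/2, 3/8 + 1/8*1/1) = [7/16, 1/2)
  emit 'f', narrow to [27/64, 7/16)
Step 3: interval [27/64, 7/16), width = 7/16 - 27/64 = 1/64
  'b': [27/64 + 1/64*0/1, 27/64 + 1/64*3/8) = [27/64, 219/512) <- contains code 873/2048
  'f': [27/64 + 1/64*3/8, 27/64 + 1/64*1/2) = [219/512, 55/128)
  'd': [27/64 + 1/64*1/2, 27/64 + 1/64*1/1) = [55/128, 7/16)
  emit 'b', narrow to [27/64, 219/512)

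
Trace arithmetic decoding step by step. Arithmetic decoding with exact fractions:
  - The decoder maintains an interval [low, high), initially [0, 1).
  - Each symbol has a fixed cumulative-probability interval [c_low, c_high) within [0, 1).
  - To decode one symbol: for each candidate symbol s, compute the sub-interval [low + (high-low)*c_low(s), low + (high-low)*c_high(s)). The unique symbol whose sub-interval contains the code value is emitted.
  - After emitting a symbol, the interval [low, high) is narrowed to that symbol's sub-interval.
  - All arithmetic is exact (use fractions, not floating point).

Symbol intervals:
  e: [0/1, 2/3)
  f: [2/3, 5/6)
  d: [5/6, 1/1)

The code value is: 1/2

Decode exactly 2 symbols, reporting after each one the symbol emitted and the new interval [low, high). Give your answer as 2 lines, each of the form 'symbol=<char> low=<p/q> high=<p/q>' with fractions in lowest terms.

Answer: symbol=e low=0/1 high=2/3
symbol=f low=4/9 high=5/9

Derivation:
Step 1: interval [0/1, 1/1), width = 1/1 - 0/1 = 1/1
  'e': [0/1 + 1/1*0/1, 0/1 + 1/1*2/3) = [0/1, 2/3) <- contains code 1/2
  'f': [0/1 + 1/1*2/3, 0/1 + 1/1*5/6) = [2/3, 5/6)
  'd': [0/1 + 1/1*5/6, 0/1 + 1/1*1/1) = [5/6, 1/1)
  emit 'e', narrow to [0/1, 2/3)
Step 2: interval [0/1, 2/3), width = 2/3 - 0/1 = 2/3
  'e': [0/1 + 2/3*0/1, 0/1 + 2/3*2/3) = [0/1, 4/9)
  'f': [0/1 + 2/3*2/3, 0/1 + 2/3*5/6) = [4/9, 5/9) <- contains code 1/2
  'd': [0/1 + 2/3*5/6, 0/1 + 2/3*1/1) = [5/9, 2/3)
  emit 'f', narrow to [4/9, 5/9)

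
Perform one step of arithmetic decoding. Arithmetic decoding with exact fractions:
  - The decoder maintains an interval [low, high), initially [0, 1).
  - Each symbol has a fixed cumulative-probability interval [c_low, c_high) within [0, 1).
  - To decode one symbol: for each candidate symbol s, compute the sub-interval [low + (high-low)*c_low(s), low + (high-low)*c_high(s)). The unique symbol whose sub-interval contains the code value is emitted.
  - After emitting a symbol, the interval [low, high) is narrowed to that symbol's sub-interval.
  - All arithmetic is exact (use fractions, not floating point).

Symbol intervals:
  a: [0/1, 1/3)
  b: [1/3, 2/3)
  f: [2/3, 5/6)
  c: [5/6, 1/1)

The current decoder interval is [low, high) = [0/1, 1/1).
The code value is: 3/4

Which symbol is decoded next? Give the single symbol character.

Interval width = high − low = 1/1 − 0/1 = 1/1
Scaled code = (code − low) / width = (3/4 − 0/1) / 1/1 = 3/4
  a: [0/1, 1/3) 
  b: [1/3, 2/3) 
  f: [2/3, 5/6) ← scaled code falls here ✓
  c: [5/6, 1/1) 

Answer: f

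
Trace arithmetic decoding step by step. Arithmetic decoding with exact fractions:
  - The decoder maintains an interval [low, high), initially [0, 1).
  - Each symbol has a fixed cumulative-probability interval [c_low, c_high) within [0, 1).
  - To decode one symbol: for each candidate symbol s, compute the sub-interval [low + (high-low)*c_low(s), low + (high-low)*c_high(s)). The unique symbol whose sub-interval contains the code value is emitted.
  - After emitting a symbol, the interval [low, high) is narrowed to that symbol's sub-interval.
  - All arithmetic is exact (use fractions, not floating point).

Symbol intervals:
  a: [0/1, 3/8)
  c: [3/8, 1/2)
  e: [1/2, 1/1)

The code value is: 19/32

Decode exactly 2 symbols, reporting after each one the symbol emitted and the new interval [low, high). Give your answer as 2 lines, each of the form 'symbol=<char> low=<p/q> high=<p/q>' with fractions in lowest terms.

Answer: symbol=e low=1/2 high=1/1
symbol=a low=1/2 high=11/16

Derivation:
Step 1: interval [0/1, 1/1), width = 1/1 - 0/1 = 1/1
  'a': [0/1 + 1/1*0/1, 0/1 + 1/1*3/8) = [0/1, 3/8)
  'c': [0/1 + 1/1*3/8, 0/1 + 1/1*1/2) = [3/8, 1/2)
  'e': [0/1 + 1/1*1/2, 0/1 + 1/1*1/1) = [1/2, 1/1) <- contains code 19/32
  emit 'e', narrow to [1/2, 1/1)
Step 2: interval [1/2, 1/1), width = 1/1 - 1/2 = 1/2
  'a': [1/2 + 1/2*0/1, 1/2 + 1/2*3/8) = [1/2, 11/16) <- contains code 19/32
  'c': [1/2 + 1/2*3/8, 1/2 + 1/2*1/2) = [11/16, 3/4)
  'e': [1/2 + 1/2*1/2, 1/2 + 1/2*1/1) = [3/4, 1/1)
  emit 'a', narrow to [1/2, 11/16)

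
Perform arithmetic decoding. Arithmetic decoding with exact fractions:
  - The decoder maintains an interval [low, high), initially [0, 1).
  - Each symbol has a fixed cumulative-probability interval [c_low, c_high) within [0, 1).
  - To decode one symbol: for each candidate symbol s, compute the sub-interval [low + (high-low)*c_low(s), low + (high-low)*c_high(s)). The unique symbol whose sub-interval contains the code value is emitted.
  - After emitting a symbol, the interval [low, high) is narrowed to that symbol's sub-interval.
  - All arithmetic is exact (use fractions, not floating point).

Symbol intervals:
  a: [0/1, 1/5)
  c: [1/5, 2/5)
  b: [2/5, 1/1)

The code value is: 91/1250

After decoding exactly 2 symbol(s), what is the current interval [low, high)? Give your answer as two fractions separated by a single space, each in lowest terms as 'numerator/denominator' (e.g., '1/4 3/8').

Answer: 1/25 2/25

Derivation:
Step 1: interval [0/1, 1/1), width = 1/1 - 0/1 = 1/1
  'a': [0/1 + 1/1*0/1, 0/1 + 1/1*1/5) = [0/1, 1/5) <- contains code 91/1250
  'c': [0/1 + 1/1*1/5, 0/1 + 1/1*2/5) = [1/5, 2/5)
  'b': [0/1 + 1/1*2/5, 0/1 + 1/1*1/1) = [2/5, 1/1)
  emit 'a', narrow to [0/1, 1/5)
Step 2: interval [0/1, 1/5), width = 1/5 - 0/1 = 1/5
  'a': [0/1 + 1/5*0/1, 0/1 + 1/5*1/5) = [0/1, 1/25)
  'c': [0/1 + 1/5*1/5, 0/1 + 1/5*2/5) = [1/25, 2/25) <- contains code 91/1250
  'b': [0/1 + 1/5*2/5, 0/1 + 1/5*1/1) = [2/25, 1/5)
  emit 'c', narrow to [1/25, 2/25)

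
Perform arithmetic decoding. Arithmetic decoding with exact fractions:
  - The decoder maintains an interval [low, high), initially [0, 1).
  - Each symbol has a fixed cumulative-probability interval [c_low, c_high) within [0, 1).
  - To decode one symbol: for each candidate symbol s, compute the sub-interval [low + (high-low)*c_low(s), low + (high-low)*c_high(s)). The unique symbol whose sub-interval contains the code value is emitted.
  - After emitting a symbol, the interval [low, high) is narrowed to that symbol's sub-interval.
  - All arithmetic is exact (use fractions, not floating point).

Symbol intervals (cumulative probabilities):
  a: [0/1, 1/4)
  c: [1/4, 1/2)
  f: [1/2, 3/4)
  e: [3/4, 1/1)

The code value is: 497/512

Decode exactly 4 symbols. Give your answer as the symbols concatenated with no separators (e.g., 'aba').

Step 1: interval [0/1, 1/1), width = 1/1 - 0/1 = 1/1
  'a': [0/1 + 1/1*0/1, 0/1 + 1/1*1/4) = [0/1, 1/4)
  'c': [0/1 + 1/1*1/4, 0/1 + 1/1*1/2) = [1/4, 1/2)
  'f': [0/1 + 1/1*1/2, 0/1 + 1/1*3/4) = [1/2, 3/4)
  'e': [0/1 + 1/1*3/4, 0/1 + 1/1*1/1) = [3/4, 1/1) <- contains code 497/512
  emit 'e', narrow to [3/4, 1/1)
Step 2: interval [3/4, 1/1), width = 1/1 - 3/4 = 1/4
  'a': [3/4 + 1/4*0/1, 3/4 + 1/4*1/4) = [3/4, 13/16)
  'c': [3/4 + 1/4*1/4, 3/4 + 1/4*1/2) = [13/16, 7/8)
  'f': [3/4 + 1/4*1/2, 3/4 + 1/4*3/4) = [7/8, 15/16)
  'e': [3/4 + 1/4*3/4, 3/4 + 1/4*1/1) = [15/16, 1/1) <- contains code 497/512
  emit 'e', narrow to [15/16, 1/1)
Step 3: interval [15/16, 1/1), width = 1/1 - 15/16 = 1/16
  'a': [15/16 + 1/16*0/1, 15/16 + 1/16*1/4) = [15/16, 61/64)
  'c': [15/16 + 1/16*1/4, 15/16 + 1/16*1/2) = [61/64, 31/32)
  'f': [15/16 + 1/16*1/2, 15/16 + 1/16*3/4) = [31/32, 63/64) <- contains code 497/512
  'e': [15/16 + 1/16*3/4, 15/16 + 1/16*1/1) = [63/64, 1/1)
  emit 'f', narrow to [31/32, 63/64)
Step 4: interval [31/32, 63/64), width = 63/64 - 31/32 = 1/64
  'a': [31/32 + 1/64*0/1, 31/32 + 1/64*1/4) = [31/32, 249/256) <- contains code 497/512
  'c': [31/32 + 1/64*1/4, 31/32 + 1/64*1/2) = [249/256, 125/128)
  'f': [31/32 + 1/64*1/2, 31/32 + 1/64*3/4) = [125/128, 251/256)
  'e': [31/32 + 1/64*3/4, 31/32 + 1/64*1/1) = [251/256, 63/64)
  emit 'a', narrow to [31/32, 249/256)

Answer: eefa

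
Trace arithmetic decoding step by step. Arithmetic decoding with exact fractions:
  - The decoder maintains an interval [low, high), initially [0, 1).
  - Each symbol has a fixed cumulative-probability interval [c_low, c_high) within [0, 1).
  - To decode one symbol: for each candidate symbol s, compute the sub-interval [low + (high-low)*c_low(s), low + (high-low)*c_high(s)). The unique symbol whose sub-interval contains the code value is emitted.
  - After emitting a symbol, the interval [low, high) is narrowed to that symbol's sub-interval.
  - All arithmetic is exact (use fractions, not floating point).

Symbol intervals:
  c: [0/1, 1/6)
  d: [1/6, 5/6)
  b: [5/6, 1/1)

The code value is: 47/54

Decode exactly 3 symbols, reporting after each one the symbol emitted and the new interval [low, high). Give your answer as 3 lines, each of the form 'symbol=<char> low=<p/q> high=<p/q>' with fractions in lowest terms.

Step 1: interval [0/1, 1/1), width = 1/1 - 0/1 = 1/1
  'c': [0/1 + 1/1*0/1, 0/1 + 1/1*1/6) = [0/1, 1/6)
  'd': [0/1 + 1/1*1/6, 0/1 + 1/1*5/6) = [1/6, 5/6)
  'b': [0/1 + 1/1*5/6, 0/1 + 1/1*1/1) = [5/6, 1/1) <- contains code 47/54
  emit 'b', narrow to [5/6, 1/1)
Step 2: interval [5/6, 1/1), width = 1/1 - 5/6 = 1/6
  'c': [5/6 + 1/6*0/1, 5/6 + 1/6*1/6) = [5/6, 31/36)
  'd': [5/6 + 1/6*1/6, 5/6 + 1/6*5/6) = [31/36, 35/36) <- contains code 47/54
  'b': [5/6 + 1/6*5/6, 5/6 + 1/6*1/1) = [35/36, 1/1)
  emit 'd', narrow to [31/36, 35/36)
Step 3: interval [31/36, 35/36), width = 35/36 - 31/36 = 1/9
  'c': [31/36 + 1/9*0/1, 31/36 + 1/9*1/6) = [31/36, 95/108) <- contains code 47/54
  'd': [31/36 + 1/9*1/6, 31/36 + 1/9*5/6) = [95/108, 103/108)
  'b': [31/36 + 1/9*5/6, 31/36 + 1/9*1/1) = [103/108, 35/36)
  emit 'c', narrow to [31/36, 95/108)

Answer: symbol=b low=5/6 high=1/1
symbol=d low=31/36 high=35/36
symbol=c low=31/36 high=95/108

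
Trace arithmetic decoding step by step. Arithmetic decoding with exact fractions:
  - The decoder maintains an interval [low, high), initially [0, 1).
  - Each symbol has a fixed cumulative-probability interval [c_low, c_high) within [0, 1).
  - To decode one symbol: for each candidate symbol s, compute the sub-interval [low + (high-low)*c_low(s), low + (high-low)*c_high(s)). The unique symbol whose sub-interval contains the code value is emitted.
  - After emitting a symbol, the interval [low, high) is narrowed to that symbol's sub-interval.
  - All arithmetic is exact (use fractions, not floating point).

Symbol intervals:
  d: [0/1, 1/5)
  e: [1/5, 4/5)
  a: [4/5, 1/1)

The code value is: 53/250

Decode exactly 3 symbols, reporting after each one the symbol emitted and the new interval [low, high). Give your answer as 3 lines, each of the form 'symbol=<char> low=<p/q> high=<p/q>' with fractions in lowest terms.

Answer: symbol=e low=1/5 high=4/5
symbol=d low=1/5 high=8/25
symbol=d low=1/5 high=28/125

Derivation:
Step 1: interval [0/1, 1/1), width = 1/1 - 0/1 = 1/1
  'd': [0/1 + 1/1*0/1, 0/1 + 1/1*1/5) = [0/1, 1/5)
  'e': [0/1 + 1/1*1/5, 0/1 + 1/1*4/5) = [1/5, 4/5) <- contains code 53/250
  'a': [0/1 + 1/1*4/5, 0/1 + 1/1*1/1) = [4/5, 1/1)
  emit 'e', narrow to [1/5, 4/5)
Step 2: interval [1/5, 4/5), width = 4/5 - 1/5 = 3/5
  'd': [1/5 + 3/5*0/1, 1/5 + 3/5*1/5) = [1/5, 8/25) <- contains code 53/250
  'e': [1/5 + 3/5*1/5, 1/5 + 3/5*4/5) = [8/25, 17/25)
  'a': [1/5 + 3/5*4/5, 1/5 + 3/5*1/1) = [17/25, 4/5)
  emit 'd', narrow to [1/5, 8/25)
Step 3: interval [1/5, 8/25), width = 8/25 - 1/5 = 3/25
  'd': [1/5 + 3/25*0/1, 1/5 + 3/25*1/5) = [1/5, 28/125) <- contains code 53/250
  'e': [1/5 + 3/25*1/5, 1/5 + 3/25*4/5) = [28/125, 37/125)
  'a': [1/5 + 3/25*4/5, 1/5 + 3/25*1/1) = [37/125, 8/25)
  emit 'd', narrow to [1/5, 28/125)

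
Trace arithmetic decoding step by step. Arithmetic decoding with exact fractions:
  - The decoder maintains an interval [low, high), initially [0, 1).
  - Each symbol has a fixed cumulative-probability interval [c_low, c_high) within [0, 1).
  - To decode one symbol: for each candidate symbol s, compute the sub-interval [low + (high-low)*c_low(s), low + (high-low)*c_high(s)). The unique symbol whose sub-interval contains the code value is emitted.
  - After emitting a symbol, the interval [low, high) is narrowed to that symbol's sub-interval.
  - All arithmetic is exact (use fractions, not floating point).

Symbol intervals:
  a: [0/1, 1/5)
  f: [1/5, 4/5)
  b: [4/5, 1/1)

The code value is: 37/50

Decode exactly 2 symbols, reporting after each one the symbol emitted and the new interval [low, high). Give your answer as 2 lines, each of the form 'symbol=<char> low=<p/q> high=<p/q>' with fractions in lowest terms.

Answer: symbol=f low=1/5 high=4/5
symbol=b low=17/25 high=4/5

Derivation:
Step 1: interval [0/1, 1/1), width = 1/1 - 0/1 = 1/1
  'a': [0/1 + 1/1*0/1, 0/1 + 1/1*1/5) = [0/1, 1/5)
  'f': [0/1 + 1/1*1/5, 0/1 + 1/1*4/5) = [1/5, 4/5) <- contains code 37/50
  'b': [0/1 + 1/1*4/5, 0/1 + 1/1*1/1) = [4/5, 1/1)
  emit 'f', narrow to [1/5, 4/5)
Step 2: interval [1/5, 4/5), width = 4/5 - 1/5 = 3/5
  'a': [1/5 + 3/5*0/1, 1/5 + 3/5*1/5) = [1/5, 8/25)
  'f': [1/5 + 3/5*1/5, 1/5 + 3/5*4/5) = [8/25, 17/25)
  'b': [1/5 + 3/5*4/5, 1/5 + 3/5*1/1) = [17/25, 4/5) <- contains code 37/50
  emit 'b', narrow to [17/25, 4/5)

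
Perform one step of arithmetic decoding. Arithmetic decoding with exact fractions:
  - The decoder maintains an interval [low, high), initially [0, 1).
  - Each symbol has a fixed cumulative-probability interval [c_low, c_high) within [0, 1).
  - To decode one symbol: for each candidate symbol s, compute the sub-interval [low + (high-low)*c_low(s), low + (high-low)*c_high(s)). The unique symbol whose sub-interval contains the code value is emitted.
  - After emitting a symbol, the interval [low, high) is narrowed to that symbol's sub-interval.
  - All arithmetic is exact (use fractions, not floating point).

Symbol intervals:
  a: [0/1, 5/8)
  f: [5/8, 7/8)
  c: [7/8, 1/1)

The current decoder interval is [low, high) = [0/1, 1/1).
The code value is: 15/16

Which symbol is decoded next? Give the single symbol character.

Interval width = high − low = 1/1 − 0/1 = 1/1
Scaled code = (code − low) / width = (15/16 − 0/1) / 1/1 = 15/16
  a: [0/1, 5/8) 
  f: [5/8, 7/8) 
  c: [7/8, 1/1) ← scaled code falls here ✓

Answer: c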